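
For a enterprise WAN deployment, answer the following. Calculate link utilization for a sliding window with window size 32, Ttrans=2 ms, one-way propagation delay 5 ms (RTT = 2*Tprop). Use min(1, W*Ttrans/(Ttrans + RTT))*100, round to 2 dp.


Given: W = 32, Ttrans = 2 ms, RTT = 10 ms (= 2 * Tprop, Tprop = 5 ms)
Cycle time = Ttrans + RTT = 2 + 10 = 12 ms (first packet sent until its ACK returns)
W * Ttrans = 32 * 2 = 64 ms of sending per cycle
W * Ttrans / (Ttrans + RTT) = 64 / 12 = 5.333333
U = min(1, 5.333333) = 1.000000
U% = 100.00%

100.00


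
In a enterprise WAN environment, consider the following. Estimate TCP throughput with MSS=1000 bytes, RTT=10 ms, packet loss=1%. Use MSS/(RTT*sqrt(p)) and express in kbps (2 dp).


Given: MSS = 1000 bytes, RTT = 10 ms, loss = 1%
RTT in seconds = 10 / 1000 = 0.01
Loss rate = 1% = 0.01
sqrt(loss) = sqrt(0.01) = 0.1
Throughput (bytes/s) = 1000 / (0.01 * 0.1) = 1000000.0000
Throughput (kbps) = 1000000.0000 * 8 / 1000 = 8000.000000 -> 8000.00 kbps (2 dp)

8000.00


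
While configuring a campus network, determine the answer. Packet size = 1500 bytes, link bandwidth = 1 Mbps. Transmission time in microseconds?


Given: packet = 1500 bytes, bandwidth = 1 Mbps
Packet in bits = 1500 * 8 = 12000 bits
Bandwidth = 1 * 10^6 = 1000000 bps
Time = 12000 / 1000000 seconds
Time in us = 12000 * 10^6 / 1000000 = 12000

12000


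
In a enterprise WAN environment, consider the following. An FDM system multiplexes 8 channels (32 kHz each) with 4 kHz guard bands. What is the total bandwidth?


Given: 8 channels, 32 kHz each, guard = 4 kHz
Channel bandwidth = 8 * 32 = 256 kHz
Guard bands = 7 gaps * 4 kHz = 28 kHz
Total = 256 + 28 = 284 kHz

284


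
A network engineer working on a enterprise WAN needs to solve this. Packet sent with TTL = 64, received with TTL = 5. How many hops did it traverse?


Given: initial TTL = 64, received TTL = 5
Hops = initial TTL - received TTL
Hops = 64 - 5 = 59

59


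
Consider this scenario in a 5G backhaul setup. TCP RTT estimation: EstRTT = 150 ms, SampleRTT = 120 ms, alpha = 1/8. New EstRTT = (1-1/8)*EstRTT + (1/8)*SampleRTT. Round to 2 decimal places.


Given: EstRTT = 150 ms, SampleRTT = 120 ms, alpha = 1/8
New EstRTT = (1 - alpha) * EstRTT + alpha * SampleRTT
(7/8) * 150 = 131.25
(1/8) * 120 = 15
New EstRTT = 131.25 + 15 = 146.25 ms -> 146.25 ms (2 dp)

146.25


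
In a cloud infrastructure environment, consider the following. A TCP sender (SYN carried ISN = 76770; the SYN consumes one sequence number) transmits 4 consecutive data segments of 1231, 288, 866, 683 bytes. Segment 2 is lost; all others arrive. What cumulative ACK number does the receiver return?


SYN uses sequence number 76770; first data byte = ISN + 1 = 76771.
Segment 1: SEQ = 76771, len = 1231 B, covers [76771, 78001]
Segment 2: SEQ = 78002, len = 288 B, covers [78002, 78289] [LOST]
Segment 3: SEQ = 78290, len = 866 B, covers [78290, 79155]
Segment 4: SEQ = 79156, len = 683 B, covers [79156, 79838]
In-order data received: bytes [76771, 78001] (segments 1..1).
Segment 2 missing -> gap begins at byte 78002; later segments buffered out of order.
Cumulative ACK = next expected in-order byte = 76771 + 1231 = 78002

78002


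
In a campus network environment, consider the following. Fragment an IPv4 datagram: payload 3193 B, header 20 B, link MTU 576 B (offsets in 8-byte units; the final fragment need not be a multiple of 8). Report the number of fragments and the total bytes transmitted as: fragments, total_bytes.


Max data per non-final fragment = floor((MTU - header)/8)*8 = floor((576 - 20)/8)*8 = floor(556/8)*8 = 552 B
Final fragment needs no 8-byte alignment: it can carry up to MTU - header = 556 B
Non-final fragments needed = ceil((payload - 556) / 552) = ceil(2637/552) = ceil(4.7772) = 5
Number of fragments = 5 + 1 = 6
Fragment sizes (data): 5 * 552 B + 433 B (last, 433 <= 556 OK)
Total bytes sent = payload + n_frags * header = 3193 + 6*20 = 3193 + 120 = 3313 B

6, 3313


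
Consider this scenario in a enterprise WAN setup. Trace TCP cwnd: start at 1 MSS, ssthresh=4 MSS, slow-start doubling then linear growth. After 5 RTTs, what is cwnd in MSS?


RTT 0: cwnd = 1 MSS (initial)
RTT 1: cwnd = 2 MSS (slow start, doubled)
RTT 2: cwnd = 4 MSS (slow start, doubled)
RTT 3: cwnd = 5 MSS (congestion avoidance, +1)
RTT 4: cwnd = 6 MSS (congestion avoidance, +1)
RTT 5: cwnd = 7 MSS (congestion avoidance, +1)

7


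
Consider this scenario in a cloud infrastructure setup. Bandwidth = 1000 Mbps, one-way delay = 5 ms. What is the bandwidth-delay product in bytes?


Given: bandwidth = 1000 Mbps, delay = 5 ms
BDP in bits = 1000 * 10^6 * 5 / 1000
BDP in bits = 5000000
BDP in bytes = 5000000 / 8 = 625000

625000


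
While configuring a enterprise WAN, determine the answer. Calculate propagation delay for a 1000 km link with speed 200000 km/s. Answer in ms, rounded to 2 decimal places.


Given: distance = 1000 km, speed = 200000 km/s
Delay = distance / speed = 1000 / 200000 seconds
Delay in ms = 1000 * 1000 / 200000
Delay = 5.0000 ms
Rounded to 2 dp = 5.00 ms

5.00


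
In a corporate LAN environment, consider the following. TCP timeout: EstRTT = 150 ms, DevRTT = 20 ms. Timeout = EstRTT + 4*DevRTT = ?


Given: EstRTT = 150 ms, DevRTT = 20 ms
Timeout = EstRTT + 4 * DevRTT
4 * DevRTT = 4 * 20 = 80
Timeout = 150 + 80 = 230 ms

230


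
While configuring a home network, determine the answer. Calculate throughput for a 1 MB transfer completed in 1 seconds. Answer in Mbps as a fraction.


Given: file = 1 MB, time = 1 s
File in Mb = 1 * 8 = 8 Mb
Throughput = 8 / 1 Mbps
Throughput = 8 Mbps

8


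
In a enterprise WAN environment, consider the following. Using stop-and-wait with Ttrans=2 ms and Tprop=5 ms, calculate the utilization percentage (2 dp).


Given: Ttrans = 2 ms, Tprop = 5 ms
RTT = 2 * Tprop = 2 * 5 = 10 ms
U = Ttrans / (Ttrans + RTT)
U = 2 / (2 + 10)
U = 2 / 12 = 0.166667
U% = 16.67%

16.67


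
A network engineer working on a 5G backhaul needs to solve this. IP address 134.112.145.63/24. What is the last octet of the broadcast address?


Given: IP = 134.112.145.63, prefix = /24
Host bits = 32 - 24 = 8
Network last octet = 63 AND mask = 0
Host part size = 2^8 - 1 = 255
Broadcast last octet = 0 OR 255 = 255

255


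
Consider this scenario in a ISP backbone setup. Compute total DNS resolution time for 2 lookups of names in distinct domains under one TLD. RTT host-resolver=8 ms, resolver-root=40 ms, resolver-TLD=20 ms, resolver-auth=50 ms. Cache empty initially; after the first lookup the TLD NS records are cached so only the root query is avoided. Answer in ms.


Lookup 1 (cold cache): local + root + TLD + auth = 8 + 40 + 20 + 50 = 118 ms
Lookups 2..2 (TLD NS cached -> skip root; new domain -> still ask TLD and auth): local + TLD + auth = 8 + 20 + 50 = 78 ms each
Remaining 1 lookups: 1 * 78 = 78 ms
Total = 118 + 78 = 196 ms

196


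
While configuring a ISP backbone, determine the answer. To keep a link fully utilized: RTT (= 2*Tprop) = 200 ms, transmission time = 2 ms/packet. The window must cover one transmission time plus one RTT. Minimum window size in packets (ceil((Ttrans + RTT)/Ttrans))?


Given: Ttrans = 2 ms, RTT = 200 ms (= 2 * Tprop, Tprop = 100 ms)
Time until first ACK returns = Ttrans + RTT = 2 + 200 = 202 ms
Need W * Ttrans >= Ttrans + RTT  ->  W >= (Ttrans + RTT) / Ttrans
(Ttrans + RTT) / Ttrans = 202 / 2 = 101
W_min = ceil(101) = 101

101


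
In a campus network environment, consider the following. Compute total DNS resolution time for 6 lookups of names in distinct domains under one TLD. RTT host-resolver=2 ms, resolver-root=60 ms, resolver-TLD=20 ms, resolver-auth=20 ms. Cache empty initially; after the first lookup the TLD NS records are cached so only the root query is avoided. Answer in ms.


Lookup 1 (cold cache): local + root + TLD + auth = 2 + 60 + 20 + 20 = 102 ms
Lookups 2..6 (TLD NS cached -> skip root; new domain -> still ask TLD and auth): local + TLD + auth = 2 + 20 + 20 = 42 ms each
Remaining 5 lookups: 5 * 42 = 210 ms
Total = 102 + 210 = 312 ms

312


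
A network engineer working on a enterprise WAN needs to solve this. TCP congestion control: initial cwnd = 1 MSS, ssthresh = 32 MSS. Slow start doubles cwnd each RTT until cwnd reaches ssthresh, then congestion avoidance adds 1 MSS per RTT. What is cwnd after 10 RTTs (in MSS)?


RTT 0: cwnd = 1 MSS (initial)
RTT 1: cwnd = 2 MSS (slow start, doubled)
RTT 2: cwnd = 4 MSS (slow start, doubled)
RTT 3: cwnd = 8 MSS (slow start, doubled)
RTT 4: cwnd = 16 MSS (slow start, doubled)
RTT 5: cwnd = 32 MSS (slow start, doubled)
RTT 6: cwnd = 33 MSS (congestion avoidance, +1)
RTT 7: cwnd = 34 MSS (congestion avoidance, +1)
RTT 8: cwnd = 35 MSS (congestion avoidance, +1)
RTT 9: cwnd = 36 MSS (congestion avoidance, +1)
RTT 10: cwnd = 37 MSS (congestion avoidance, +1)

37


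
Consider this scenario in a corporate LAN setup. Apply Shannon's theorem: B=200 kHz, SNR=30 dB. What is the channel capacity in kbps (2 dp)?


Given: B = 200 kHz, SNR = 30 dB
SNR linear = 10^(30/10) = 1000
1 + SNR = 1001
log2(1001) = 9.9672262588
C = 200 * 1000 * 9.9672262588 = 1993445.2518 bps
C = 1993.445252 kbps -> 1993.45 kbps (2 dp)

1993.45


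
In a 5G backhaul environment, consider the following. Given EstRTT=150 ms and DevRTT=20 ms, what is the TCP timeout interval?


Given: EstRTT = 150 ms, DevRTT = 20 ms
Timeout = EstRTT + 4 * DevRTT
4 * DevRTT = 4 * 20 = 80
Timeout = 150 + 80 = 230 ms

230


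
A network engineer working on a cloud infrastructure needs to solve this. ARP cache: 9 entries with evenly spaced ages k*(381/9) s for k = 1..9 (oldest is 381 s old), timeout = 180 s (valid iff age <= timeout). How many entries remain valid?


Ages are k * 381/9 s for k = 1..9 (spacing = 42.3333 s).
Entry k is valid iff k * 381/9 <= 180 iff k <= 9 * 180 / 381 = 4.2520
n_valid = floor(4.2520) = 4
(n_stale = 9 - 4 = 5)

4


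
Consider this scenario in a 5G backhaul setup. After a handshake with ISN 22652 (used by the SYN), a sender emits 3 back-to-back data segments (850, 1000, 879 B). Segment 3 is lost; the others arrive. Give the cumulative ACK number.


SYN uses sequence number 22652; first data byte = ISN + 1 = 22653.
Segment 1: SEQ = 22653, len = 850 B, covers [22653, 23502]
Segment 2: SEQ = 23503, len = 1000 B, covers [23503, 24502]
Segment 3: SEQ = 24503, len = 879 B, covers [24503, 25381] [LOST]
In-order data received: bytes [22653, 24502] (segments 1..2).
Segment 3 missing -> gap begins at byte 24503.
Cumulative ACK = next expected in-order byte = 22653 + 850 + 1000 = 24503

24503


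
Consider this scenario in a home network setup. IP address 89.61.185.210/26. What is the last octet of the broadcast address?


Given: IP = 89.61.185.210, prefix = /26
Host bits = 32 - 26 = 6
Network last octet = 210 AND mask = 192
Host part size = 2^6 - 1 = 63
Broadcast last octet = 192 OR 63 = 255

255


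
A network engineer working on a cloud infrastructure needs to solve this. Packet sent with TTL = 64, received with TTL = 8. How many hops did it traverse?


Given: initial TTL = 64, received TTL = 8
Hops = initial TTL - received TTL
Hops = 64 - 8 = 56

56


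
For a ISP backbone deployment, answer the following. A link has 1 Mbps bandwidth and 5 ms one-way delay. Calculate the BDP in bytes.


Given: bandwidth = 1 Mbps, delay = 5 ms
BDP in bits = 1 * 10^6 * 5 / 1000
BDP in bits = 5000
BDP in bytes = 5000 / 8 = 625

625


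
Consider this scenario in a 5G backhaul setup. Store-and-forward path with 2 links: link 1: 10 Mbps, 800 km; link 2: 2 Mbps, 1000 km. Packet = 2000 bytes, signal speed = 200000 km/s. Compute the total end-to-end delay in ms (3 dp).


Packet = 2000 bytes = 16000 bits. Store-and-forward: sum (t_trans + t_prop) per link.
Link 1: t_trans = 16000/(10*10^6) s = 1.6000 ms; t_prop = 800/200000 s = 4.0000 ms; subtotal = 5.6000 ms
Link 2: t_trans = 16000/(2*10^6) s = 8.0000 ms; t_prop = 1000/200000 s = 5.0000 ms; subtotal = 13.0000 ms
End-to-end = 5.6000 + 13.0000 = 18.6000 ms -> 18.600 ms (3 dp)

18.600


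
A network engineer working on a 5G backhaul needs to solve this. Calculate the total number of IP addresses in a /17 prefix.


Given: CIDR prefix /17
Host bits = 32 - 17 = 15
Total addresses = 2^15 = 32768

32768


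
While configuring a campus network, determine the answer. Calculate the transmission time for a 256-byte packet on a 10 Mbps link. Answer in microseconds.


Given: packet = 256 bytes, bandwidth = 10 Mbps
Packet in bits = 256 * 8 = 2048 bits
Bandwidth = 10 * 10^6 = 10000000 bps
Time = 2048 / 10000000 seconds
Time in us = 2048 * 10^6 / 10000000 = 204.8

204.8


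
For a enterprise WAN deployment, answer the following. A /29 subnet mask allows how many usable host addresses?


Given: subnet mask /29
Host bits = 32 - 29 = 3
Total addresses = 2^3 = 8
Usable hosts = 8 - 2 (network + broadcast) = 6

6


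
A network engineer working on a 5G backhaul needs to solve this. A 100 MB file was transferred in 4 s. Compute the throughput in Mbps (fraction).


Given: file = 100 MB, time = 4 s
File in Mb = 100 * 8 = 800 Mb
Throughput = 800 / 4 Mbps
Throughput = 200 Mbps

200


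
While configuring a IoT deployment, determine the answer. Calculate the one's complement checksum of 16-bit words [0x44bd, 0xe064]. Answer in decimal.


Given words: [0x44bd, 0xe064]
Step 1: Sum all words
Raw sum = 17597 + 57444 = 75041
Step 2: Fold carry: (9505 + 1) = 9506
One's complement = ~9506 & 0xFFFF = 56029

56029


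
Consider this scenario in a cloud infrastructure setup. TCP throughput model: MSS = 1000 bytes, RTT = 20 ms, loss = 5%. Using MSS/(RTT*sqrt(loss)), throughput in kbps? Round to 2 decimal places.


Given: MSS = 1000 bytes, RTT = 20 ms, loss = 5%
RTT in seconds = 20 / 1000 = 0.02
Loss rate = 5% = 0.05
sqrt(loss) = sqrt(0.05) = 0.223606797750
Throughput (bytes/s) = 1000 / (0.02 * 0.223606797750) = 223606.7977
Throughput (kbps) = 223606.7977 * 8 / 1000 = 1788.854382 -> 1788.85 kbps (2 dp)

1788.85


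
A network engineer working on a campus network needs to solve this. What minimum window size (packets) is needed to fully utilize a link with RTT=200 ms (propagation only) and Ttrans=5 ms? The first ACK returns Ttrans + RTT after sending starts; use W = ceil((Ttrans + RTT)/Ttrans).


Given: Ttrans = 5 ms, RTT = 200 ms (= 2 * Tprop, Tprop = 100 ms)
Time until first ACK returns = Ttrans + RTT = 5 + 200 = 205 ms
Need W * Ttrans >= Ttrans + RTT  ->  W >= (Ttrans + RTT) / Ttrans
(Ttrans + RTT) / Ttrans = 205 / 5 = 41
W_min = ceil(41) = 41

41


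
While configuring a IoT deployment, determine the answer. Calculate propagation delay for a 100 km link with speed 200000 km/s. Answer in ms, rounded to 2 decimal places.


Given: distance = 100 km, speed = 200000 km/s
Delay = distance / speed = 100 / 200000 seconds
Delay in ms = 100 * 1000 / 200000
Delay = 0.5000 ms
Rounded to 2 dp = 0.50 ms

0.50


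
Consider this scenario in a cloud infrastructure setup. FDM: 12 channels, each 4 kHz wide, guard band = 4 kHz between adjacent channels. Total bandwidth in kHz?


Given: 12 channels, 4 kHz each, guard = 4 kHz
Channel bandwidth = 12 * 4 = 48 kHz
Guard bands = 11 gaps * 4 kHz = 44 kHz
Total = 48 + 44 = 92 kHz

92


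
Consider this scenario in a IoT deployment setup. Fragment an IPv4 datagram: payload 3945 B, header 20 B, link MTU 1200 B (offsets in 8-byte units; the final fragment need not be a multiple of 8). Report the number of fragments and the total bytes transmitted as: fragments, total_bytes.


Max data per non-final fragment = floor((MTU - header)/8)*8 = floor((1200 - 20)/8)*8 = floor(1180/8)*8 = 1176 B
Final fragment needs no 8-byte alignment: it can carry up to MTU - header = 1180 B
Non-final fragments needed = ceil((payload - 1180) / 1176) = ceil(2765/1176) = ceil(2.3512) = 3
Number of fragments = 3 + 1 = 4
Fragment sizes (data): 3 * 1176 B + 417 B (last, 417 <= 1180 OK)
Total bytes sent = payload + n_frags * header = 3945 + 4*20 = 3945 + 80 = 4025 B

4, 4025


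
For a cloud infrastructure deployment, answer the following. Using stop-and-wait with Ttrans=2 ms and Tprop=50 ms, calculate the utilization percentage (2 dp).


Given: Ttrans = 2 ms, Tprop = 50 ms
RTT = 2 * Tprop = 2 * 50 = 100 ms
U = Ttrans / (Ttrans + RTT)
U = 2 / (2 + 100)
U = 2 / 102 = 0.019608
U% = 1.96%

1.96


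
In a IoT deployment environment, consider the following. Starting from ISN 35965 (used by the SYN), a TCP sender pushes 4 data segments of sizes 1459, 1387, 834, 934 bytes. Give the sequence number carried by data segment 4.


The SYN occupies sequence number ISN = 35965, so the first data byte is ISN + 1 = 35966.
SEQ of data segment i = (ISN + 1) + sum of payload sizes of segments 1..i-1.
Segment 1: SEQ = 35966, payload = 1459 bytes
Segment 2: SEQ = 37425, payload = 1387 bytes
Segment 3: SEQ = 38812, payload = 834 bytes
Segment 4: SEQ = 39646, payload = 934 bytes
SEQ of segment 4 = 35966 + 1459 + 1387 + 834 = 39646

39646


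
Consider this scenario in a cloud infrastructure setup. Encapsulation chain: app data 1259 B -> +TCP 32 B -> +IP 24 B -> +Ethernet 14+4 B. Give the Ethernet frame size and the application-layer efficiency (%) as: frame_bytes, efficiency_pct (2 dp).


TCP segment = 1259 + 32 = 1291 B
IP packet = 1291 + 24 = 1315 B
Ethernet frame = 1315 + 14 + 4 = 1333 B
Efficiency = app / frame = 1259 / 1333 = 0.944486 = 94.4486% -> 94.45% (2 dp)

1333, 94.45


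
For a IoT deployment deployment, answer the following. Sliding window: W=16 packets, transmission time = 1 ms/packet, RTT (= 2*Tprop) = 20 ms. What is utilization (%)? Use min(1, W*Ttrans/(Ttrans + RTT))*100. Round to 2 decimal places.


Given: W = 16, Ttrans = 1 ms, RTT = 20 ms (= 2 * Tprop, Tprop = 10 ms)
Cycle time = Ttrans + RTT = 1 + 20 = 21 ms (first packet sent until its ACK returns)
W * Ttrans = 16 * 1 = 16 ms of sending per cycle
W * Ttrans / (Ttrans + RTT) = 16 / 21 = 0.761905
U = min(1, 0.761905) = 0.761905
U% = 76.19%

76.19


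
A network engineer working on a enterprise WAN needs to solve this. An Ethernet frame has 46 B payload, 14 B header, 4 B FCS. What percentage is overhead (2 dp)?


Given: payload = 46 B, header = 14 B, trailer = 4 B
Overhead bytes = header + trailer = 14 + 4 = 18
Total frame = payload + overhead = 46 + 18 = 64
Overhead % = 18 / 64 * 100 = 28.1250% -> 28.13% (2 dp)

28.13


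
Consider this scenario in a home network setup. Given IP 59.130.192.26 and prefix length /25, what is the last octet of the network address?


Given: IP = 59.130.192.26, prefix = /25
Subnet mask = 255.255.255.128
Last octet of IP: 26
Last octet of mask: 128
Network last octet = 26 AND 128 = 0

0


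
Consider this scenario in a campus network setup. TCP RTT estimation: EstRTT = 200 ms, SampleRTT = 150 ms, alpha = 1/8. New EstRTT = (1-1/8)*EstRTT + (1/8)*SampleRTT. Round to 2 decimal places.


Given: EstRTT = 200 ms, SampleRTT = 150 ms, alpha = 1/8
New EstRTT = (1 - alpha) * EstRTT + alpha * SampleRTT
(7/8) * 200 = 175
(1/8) * 150 = 18.75
New EstRTT = 175 + 18.75 = 193.75 ms -> 193.75 ms (2 dp)

193.75


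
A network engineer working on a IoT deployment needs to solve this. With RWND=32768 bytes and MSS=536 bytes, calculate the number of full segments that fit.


Given: RWND = 32768 bytes, MSS = 536 bytes
Full segments = floor(RWND / MSS)
Full segments = floor(32768 / 536)
Full segments = floor(61.1343) = 61

61


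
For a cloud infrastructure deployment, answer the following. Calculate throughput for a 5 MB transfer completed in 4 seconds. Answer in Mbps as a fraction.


Given: file = 5 MB, time = 4 s
File in Mb = 5 * 8 = 40 Mb
Throughput = 40 / 4 Mbps
Throughput = 10 Mbps

10


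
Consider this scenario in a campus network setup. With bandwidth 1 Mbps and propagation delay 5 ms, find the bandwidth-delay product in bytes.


Given: bandwidth = 1 Mbps, delay = 5 ms
BDP in bits = 1 * 10^6 * 5 / 1000
BDP in bits = 5000
BDP in bytes = 5000 / 8 = 625

625


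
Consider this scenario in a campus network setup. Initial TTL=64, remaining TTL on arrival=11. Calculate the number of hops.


Given: initial TTL = 64, received TTL = 11
Hops = initial TTL - received TTL
Hops = 64 - 11 = 53

53


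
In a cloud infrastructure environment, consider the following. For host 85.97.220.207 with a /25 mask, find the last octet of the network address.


Given: IP = 85.97.220.207, prefix = /25
Subnet mask = 255.255.255.128
Last octet of IP: 207
Last octet of mask: 128
Network last octet = 207 AND 128 = 128

128


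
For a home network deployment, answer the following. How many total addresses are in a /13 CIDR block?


Given: CIDR prefix /13
Host bits = 32 - 13 = 19
Total addresses = 2^19 = 524288

524288


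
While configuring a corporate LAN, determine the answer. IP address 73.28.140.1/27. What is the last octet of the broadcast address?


Given: IP = 73.28.140.1, prefix = /27
Host bits = 32 - 27 = 5
Network last octet = 1 AND mask = 0
Host part size = 2^5 - 1 = 31
Broadcast last octet = 0 OR 31 = 31

31


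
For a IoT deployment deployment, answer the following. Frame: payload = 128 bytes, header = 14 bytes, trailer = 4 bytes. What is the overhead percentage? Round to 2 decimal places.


Given: payload = 128 B, header = 14 B, trailer = 4 B
Overhead bytes = header + trailer = 14 + 4 = 18
Total frame = payload + overhead = 128 + 18 = 146
Overhead % = 18 / 146 * 100 = 12.3288% -> 12.33% (2 dp)

12.33


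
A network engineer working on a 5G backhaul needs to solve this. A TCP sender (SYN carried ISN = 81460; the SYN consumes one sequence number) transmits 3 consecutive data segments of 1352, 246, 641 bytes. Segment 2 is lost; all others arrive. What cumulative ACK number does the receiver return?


SYN uses sequence number 81460; first data byte = ISN + 1 = 81461.
Segment 1: SEQ = 81461, len = 1352 B, covers [81461, 82812]
Segment 2: SEQ = 82813, len = 246 B, covers [82813, 83058] [LOST]
Segment 3: SEQ = 83059, len = 641 B, covers [83059, 83699]
In-order data received: bytes [81461, 82812] (segments 1..1).
Segment 2 missing -> gap begins at byte 82813; later segments buffered out of order.
Cumulative ACK = next expected in-order byte = 81461 + 1352 = 82813

82813


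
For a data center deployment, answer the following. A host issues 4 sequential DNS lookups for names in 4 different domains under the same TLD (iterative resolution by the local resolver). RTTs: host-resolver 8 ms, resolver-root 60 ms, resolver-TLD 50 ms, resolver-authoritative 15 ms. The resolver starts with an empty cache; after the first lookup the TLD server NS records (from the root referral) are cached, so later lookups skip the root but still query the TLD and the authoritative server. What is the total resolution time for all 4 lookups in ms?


Lookup 1 (cold cache): local + root + TLD + auth = 8 + 60 + 50 + 15 = 133 ms
Lookups 2..4 (TLD NS cached -> skip root; new domain -> still ask TLD and auth): local + TLD + auth = 8 + 50 + 15 = 73 ms each
Remaining 3 lookups: 3 * 73 = 219 ms
Total = 133 + 219 = 352 ms

352


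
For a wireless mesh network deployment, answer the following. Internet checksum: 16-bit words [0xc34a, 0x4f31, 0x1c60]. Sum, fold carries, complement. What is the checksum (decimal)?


Given words: [0xc34a, 0x4f31, 0x1c60]
Step 1: Sum all words
Raw sum = 49994 + 20273 + 7264 = 77531
Step 2: Fold carry: (11995 + 1) = 11996
One's complement = ~11996 & 0xFFFF = 53539

53539


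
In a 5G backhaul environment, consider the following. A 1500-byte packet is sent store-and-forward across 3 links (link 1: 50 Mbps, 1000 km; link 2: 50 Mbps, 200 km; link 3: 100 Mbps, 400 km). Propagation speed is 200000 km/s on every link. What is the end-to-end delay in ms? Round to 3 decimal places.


Packet = 1500 bytes = 12000 bits. Store-and-forward: sum (t_trans + t_prop) per link.
Link 1: t_trans = 12000/(50*10^6) s = 0.2400 ms; t_prop = 1000/200000 s = 5.0000 ms; subtotal = 5.2400 ms
Link 2: t_trans = 12000/(50*10^6) s = 0.2400 ms; t_prop = 200/200000 s = 1.0000 ms; subtotal = 1.2400 ms
Link 3: t_trans = 12000/(100*10^6) s = 0.1200 ms; t_prop = 400/200000 s = 2.0000 ms; subtotal = 2.1200 ms
End-to-end = 5.2400 + 1.2400 + 2.1200 = 8.6000 ms -> 8.600 ms (3 dp)

8.600


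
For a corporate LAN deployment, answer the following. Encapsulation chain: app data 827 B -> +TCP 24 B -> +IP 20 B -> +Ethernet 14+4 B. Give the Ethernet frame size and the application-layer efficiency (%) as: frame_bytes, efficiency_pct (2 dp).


TCP segment = 827 + 24 = 851 B
IP packet = 851 + 20 = 871 B
Ethernet frame = 871 + 14 + 4 = 889 B
Efficiency = app / frame = 827 / 889 = 0.930259 = 93.0259% -> 93.03% (2 dp)

889, 93.03


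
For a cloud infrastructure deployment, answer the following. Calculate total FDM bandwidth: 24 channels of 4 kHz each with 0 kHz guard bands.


Given: 24 channels, 4 kHz each, guard = 0 kHz
Channel bandwidth = 24 * 4 = 96 kHz
Guard bands = 23 gaps * 0 kHz = 0 kHz
Total = 96 + 0 = 96 kHz

96


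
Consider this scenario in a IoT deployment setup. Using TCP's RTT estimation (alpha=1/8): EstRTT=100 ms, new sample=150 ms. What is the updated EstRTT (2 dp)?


Given: EstRTT = 100 ms, SampleRTT = 150 ms, alpha = 1/8
New EstRTT = (1 - alpha) * EstRTT + alpha * SampleRTT
(7/8) * 100 = 87.5
(1/8) * 150 = 18.75
New EstRTT = 87.5 + 18.75 = 106.25 ms -> 106.25 ms (2 dp)

106.25


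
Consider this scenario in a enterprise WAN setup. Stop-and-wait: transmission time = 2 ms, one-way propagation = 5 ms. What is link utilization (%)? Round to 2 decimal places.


Given: Ttrans = 2 ms, Tprop = 5 ms
RTT = 2 * Tprop = 2 * 5 = 10 ms
U = Ttrans / (Ttrans + RTT)
U = 2 / (2 + 10)
U = 2 / 12 = 0.166667
U% = 16.67%

16.67


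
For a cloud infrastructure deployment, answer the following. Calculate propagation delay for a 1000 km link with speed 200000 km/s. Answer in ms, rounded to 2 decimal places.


Given: distance = 1000 km, speed = 200000 km/s
Delay = distance / speed = 1000 / 200000 seconds
Delay in ms = 1000 * 1000 / 200000
Delay = 5.0000 ms
Rounded to 2 dp = 5.00 ms

5.00


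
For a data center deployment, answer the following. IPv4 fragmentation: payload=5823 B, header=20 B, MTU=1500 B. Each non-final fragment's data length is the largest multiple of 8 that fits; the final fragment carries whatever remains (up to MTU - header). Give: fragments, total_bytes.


Max data per non-final fragment = floor((MTU - header)/8)*8 = floor((1500 - 20)/8)*8 = floor(1480/8)*8 = 1480 B
Final fragment needs no 8-byte alignment: it can carry up to MTU - header = 1480 B
Non-final fragments needed = ceil((payload - 1480) / 1480) = ceil(4343/1480) = ceil(2.9345) = 3
Number of fragments = 3 + 1 = 4
Fragment sizes (data): 3 * 1480 B + 1383 B (last, 1383 <= 1480 OK)
Total bytes sent = payload + n_frags * header = 5823 + 4*20 = 5823 + 80 = 5903 B

4, 5903


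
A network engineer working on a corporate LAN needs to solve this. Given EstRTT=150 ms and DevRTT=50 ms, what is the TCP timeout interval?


Given: EstRTT = 150 ms, DevRTT = 50 ms
Timeout = EstRTT + 4 * DevRTT
4 * DevRTT = 4 * 50 = 200
Timeout = 150 + 200 = 350 ms

350


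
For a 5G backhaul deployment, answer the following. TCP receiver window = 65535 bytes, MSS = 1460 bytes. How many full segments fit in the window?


Given: RWND = 65535 bytes, MSS = 1460 bytes
Full segments = floor(RWND / MSS)
Full segments = floor(65535 / 1460)
Full segments = floor(44.887) = 44

44


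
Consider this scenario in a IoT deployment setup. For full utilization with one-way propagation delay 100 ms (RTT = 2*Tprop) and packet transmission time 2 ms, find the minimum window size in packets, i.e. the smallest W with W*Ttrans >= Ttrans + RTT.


Given: Ttrans = 2 ms, RTT = 200 ms (= 2 * Tprop, Tprop = 100 ms)
Time until first ACK returns = Ttrans + RTT = 2 + 200 = 202 ms
Need W * Ttrans >= Ttrans + RTT  ->  W >= (Ttrans + RTT) / Ttrans
(Ttrans + RTT) / Ttrans = 202 / 2 = 101
W_min = ceil(101) = 101

101


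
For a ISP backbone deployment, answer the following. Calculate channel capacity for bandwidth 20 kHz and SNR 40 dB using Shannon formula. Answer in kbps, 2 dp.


Given: B = 20 kHz, SNR = 40 dB
SNR linear = 10^(40/10) = 10000
1 + SNR = 10001
log2(10001) = 13.2878566418
C = 20 * 1000 * 13.2878566418 = 265757.1328 bps
C = 265.757133 kbps -> 265.76 kbps (2 dp)

265.76


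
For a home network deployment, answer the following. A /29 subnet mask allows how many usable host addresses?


Given: subnet mask /29
Host bits = 32 - 29 = 3
Total addresses = 2^3 = 8
Usable hosts = 8 - 2 (network + broadcast) = 6

6


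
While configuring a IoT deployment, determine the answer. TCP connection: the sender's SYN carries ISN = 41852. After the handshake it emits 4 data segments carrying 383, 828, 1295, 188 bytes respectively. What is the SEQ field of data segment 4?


The SYN occupies sequence number ISN = 41852, so the first data byte is ISN + 1 = 41853.
SEQ of data segment i = (ISN + 1) + sum of payload sizes of segments 1..i-1.
Segment 1: SEQ = 41853, payload = 383 bytes
Segment 2: SEQ = 42236, payload = 828 bytes
Segment 3: SEQ = 43064, payload = 1295 bytes
Segment 4: SEQ = 44359, payload = 188 bytes
SEQ of segment 4 = 41853 + 383 + 828 + 1295 = 44359

44359


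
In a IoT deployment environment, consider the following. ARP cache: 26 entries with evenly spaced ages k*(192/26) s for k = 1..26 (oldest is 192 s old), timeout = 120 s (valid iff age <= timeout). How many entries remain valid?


Ages are k * 192/26 s for k = 1..26 (spacing = 7.3846 s).
Entry k is valid iff k * 192/26 <= 120 iff k <= 26 * 120 / 192 = 16.2500
n_valid = floor(16.2500) = 16
(n_stale = 26 - 16 = 10)

16


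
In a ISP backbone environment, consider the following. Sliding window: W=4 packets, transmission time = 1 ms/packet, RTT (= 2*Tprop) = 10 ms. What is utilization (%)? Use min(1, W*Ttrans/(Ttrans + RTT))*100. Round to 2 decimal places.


Given: W = 4, Ttrans = 1 ms, RTT = 10 ms (= 2 * Tprop, Tprop = 5 ms)
Cycle time = Ttrans + RTT = 1 + 10 = 11 ms (first packet sent until its ACK returns)
W * Ttrans = 4 * 1 = 4 ms of sending per cycle
W * Ttrans / (Ttrans + RTT) = 4 / 11 = 0.363636
U = min(1, 0.363636) = 0.363636
U% = 36.36%

36.36


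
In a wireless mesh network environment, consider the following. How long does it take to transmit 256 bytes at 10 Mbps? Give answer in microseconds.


Given: packet = 256 bytes, bandwidth = 10 Mbps
Packet in bits = 256 * 8 = 2048 bits
Bandwidth = 10 * 10^6 = 10000000 bps
Time = 2048 / 10000000 seconds
Time in us = 2048 * 10^6 / 10000000 = 204.8

204.8


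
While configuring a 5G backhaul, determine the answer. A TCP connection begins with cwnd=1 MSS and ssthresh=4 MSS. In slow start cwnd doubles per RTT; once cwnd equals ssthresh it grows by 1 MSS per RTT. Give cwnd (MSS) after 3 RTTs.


RTT 0: cwnd = 1 MSS (initial)
RTT 1: cwnd = 2 MSS (slow start, doubled)
RTT 2: cwnd = 4 MSS (slow start, doubled)
RTT 3: cwnd = 5 MSS (congestion avoidance, +1)

5


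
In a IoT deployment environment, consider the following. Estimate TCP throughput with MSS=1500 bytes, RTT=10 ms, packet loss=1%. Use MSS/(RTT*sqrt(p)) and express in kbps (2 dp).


Given: MSS = 1500 bytes, RTT = 10 ms, loss = 1%
RTT in seconds = 10 / 1000 = 0.01
Loss rate = 1% = 0.01
sqrt(loss) = sqrt(0.01) = 0.1
Throughput (bytes/s) = 1500 / (0.01 * 0.1) = 1500000.0000
Throughput (kbps) = 1500000.0000 * 8 / 1000 = 12000.000000 -> 12000.00 kbps (2 dp)

12000.00


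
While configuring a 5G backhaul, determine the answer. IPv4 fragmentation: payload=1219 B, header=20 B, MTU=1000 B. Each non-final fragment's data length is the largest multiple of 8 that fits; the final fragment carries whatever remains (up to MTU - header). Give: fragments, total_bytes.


Max data per non-final fragment = floor((MTU - header)/8)*8 = floor((1000 - 20)/8)*8 = floor(980/8)*8 = 976 B
Final fragment needs no 8-byte alignment: it can carry up to MTU - header = 980 B
Non-final fragments needed = ceil((payload - 980) / 976) = ceil(239/976) = ceil(0.2449) = 1
Number of fragments = 1 + 1 = 2
Fragment sizes (data): 1 * 976 B + 243 B (last, 243 <= 980 OK)
Total bytes sent = payload + n_frags * header = 1219 + 2*20 = 1219 + 40 = 1259 B

2, 1259


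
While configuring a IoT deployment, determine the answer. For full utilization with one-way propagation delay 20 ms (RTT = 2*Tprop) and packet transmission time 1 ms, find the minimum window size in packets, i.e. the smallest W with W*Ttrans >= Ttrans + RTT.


Given: Ttrans = 1 ms, RTT = 40 ms (= 2 * Tprop, Tprop = 20 ms)
Time until first ACK returns = Ttrans + RTT = 1 + 40 = 41 ms
Need W * Ttrans >= Ttrans + RTT  ->  W >= (Ttrans + RTT) / Ttrans
(Ttrans + RTT) / Ttrans = 41 / 1 = 41
W_min = ceil(41) = 41

41


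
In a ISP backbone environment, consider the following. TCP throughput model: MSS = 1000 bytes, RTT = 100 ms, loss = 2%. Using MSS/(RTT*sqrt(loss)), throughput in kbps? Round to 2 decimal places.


Given: MSS = 1000 bytes, RTT = 100 ms, loss = 2%
RTT in seconds = 100 / 1000 = 0.1
Loss rate = 2% = 0.02
sqrt(loss) = sqrt(0.02) = 0.141421356237
Throughput (bytes/s) = 1000 / (0.1 * 0.141421356237) = 70710.6781
Throughput (kbps) = 70710.6781 * 8 / 1000 = 565.685425 -> 565.69 kbps (2 dp)

565.69


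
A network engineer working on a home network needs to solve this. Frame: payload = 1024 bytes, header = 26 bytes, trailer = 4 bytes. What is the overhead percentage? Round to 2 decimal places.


Given: payload = 1024 B, header = 26 B, trailer = 4 B
Overhead bytes = header + trailer = 26 + 4 = 30
Total frame = payload + overhead = 1024 + 30 = 1054
Overhead % = 30 / 1054 * 100 = 2.8463% -> 2.85% (2 dp)

2.85


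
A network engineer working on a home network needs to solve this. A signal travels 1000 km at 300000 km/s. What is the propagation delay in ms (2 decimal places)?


Given: distance = 1000 km, speed = 300000 km/s
Delay = distance / speed = 1000 / 300000 seconds
Delay in ms = 1000 * 1000 / 300000
Delay = 3.3333 ms
Rounded to 2 dp = 3.33 ms

3.33


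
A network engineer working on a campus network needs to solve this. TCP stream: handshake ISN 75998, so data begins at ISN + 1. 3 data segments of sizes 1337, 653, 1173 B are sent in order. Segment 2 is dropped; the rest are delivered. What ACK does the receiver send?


SYN uses sequence number 75998; first data byte = ISN + 1 = 75999.
Segment 1: SEQ = 75999, len = 1337 B, covers [75999, 77335]
Segment 2: SEQ = 77336, len = 653 B, covers [77336, 77988] [LOST]
Segment 3: SEQ = 77989, len = 1173 B, covers [77989, 79161]
In-order data received: bytes [75999, 77335] (segments 1..1).
Segment 2 missing -> gap begins at byte 77336; later segments buffered out of order.
Cumulative ACK = next expected in-order byte = 75999 + 1337 = 77336

77336


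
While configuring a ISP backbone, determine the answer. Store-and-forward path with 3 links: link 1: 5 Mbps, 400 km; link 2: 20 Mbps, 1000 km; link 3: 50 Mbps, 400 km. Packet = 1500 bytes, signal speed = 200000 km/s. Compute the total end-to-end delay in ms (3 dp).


Packet = 1500 bytes = 12000 bits. Store-and-forward: sum (t_trans + t_prop) per link.
Link 1: t_trans = 12000/(5*10^6) s = 2.4000 ms; t_prop = 400/200000 s = 2.0000 ms; subtotal = 4.4000 ms
Link 2: t_trans = 12000/(20*10^6) s = 0.6000 ms; t_prop = 1000/200000 s = 5.0000 ms; subtotal = 5.6000 ms
Link 3: t_trans = 12000/(50*10^6) s = 0.2400 ms; t_prop = 400/200000 s = 2.0000 ms; subtotal = 2.2400 ms
End-to-end = 4.4000 + 5.6000 + 2.2400 = 12.2400 ms -> 12.240 ms (3 dp)

12.240


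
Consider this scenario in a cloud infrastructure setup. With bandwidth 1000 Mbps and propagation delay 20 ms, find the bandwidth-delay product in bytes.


Given: bandwidth = 1000 Mbps, delay = 20 ms
BDP in bits = 1000 * 10^6 * 20 / 1000
BDP in bits = 20000000
BDP in bytes = 20000000 / 8 = 2500000

2500000


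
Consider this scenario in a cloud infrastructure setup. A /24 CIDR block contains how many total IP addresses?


Given: CIDR prefix /24
Host bits = 32 - 24 = 8
Total addresses = 2^8 = 256

256


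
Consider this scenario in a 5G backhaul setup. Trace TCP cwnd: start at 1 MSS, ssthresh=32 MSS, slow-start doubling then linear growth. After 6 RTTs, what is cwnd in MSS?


RTT 0: cwnd = 1 MSS (initial)
RTT 1: cwnd = 2 MSS (slow start, doubled)
RTT 2: cwnd = 4 MSS (slow start, doubled)
RTT 3: cwnd = 8 MSS (slow start, doubled)
RTT 4: cwnd = 16 MSS (slow start, doubled)
RTT 5: cwnd = 32 MSS (slow start, doubled)
RTT 6: cwnd = 33 MSS (congestion avoidance, +1)

33


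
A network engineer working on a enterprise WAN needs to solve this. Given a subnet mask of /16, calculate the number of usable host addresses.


Given: subnet mask /16
Host bits = 32 - 16 = 16
Total addresses = 2^16 = 65536
Usable hosts = 65536 - 2 (network + broadcast) = 65534

65534


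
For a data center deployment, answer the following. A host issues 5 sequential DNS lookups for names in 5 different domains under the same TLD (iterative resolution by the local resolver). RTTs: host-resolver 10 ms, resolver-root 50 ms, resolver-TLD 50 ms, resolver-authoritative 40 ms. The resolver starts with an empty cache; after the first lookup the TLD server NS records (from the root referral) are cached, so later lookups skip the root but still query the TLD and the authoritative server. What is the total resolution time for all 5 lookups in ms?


Lookup 1 (cold cache): local + root + TLD + auth = 10 + 50 + 50 + 40 = 150 ms
Lookups 2..5 (TLD NS cached -> skip root; new domain -> still ask TLD and auth): local + TLD + auth = 10 + 50 + 40 = 100 ms each
Remaining 4 lookups: 4 * 100 = 400 ms
Total = 150 + 400 = 550 ms

550


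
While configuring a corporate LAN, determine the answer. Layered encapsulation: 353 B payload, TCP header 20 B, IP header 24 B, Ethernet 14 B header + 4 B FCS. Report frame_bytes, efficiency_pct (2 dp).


TCP segment = 353 + 20 = 373 B
IP packet = 373 + 24 = 397 B
Ethernet frame = 397 + 14 + 4 = 415 B
Efficiency = app / frame = 353 / 415 = 0.850602 = 85.0602% -> 85.06% (2 dp)

415, 85.06


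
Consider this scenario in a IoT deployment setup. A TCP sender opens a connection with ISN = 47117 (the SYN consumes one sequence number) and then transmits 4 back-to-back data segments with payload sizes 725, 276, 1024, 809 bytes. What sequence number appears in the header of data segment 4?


The SYN occupies sequence number ISN = 47117, so the first data byte is ISN + 1 = 47118.
SEQ of data segment i = (ISN + 1) + sum of payload sizes of segments 1..i-1.
Segment 1: SEQ = 47118, payload = 725 bytes
Segment 2: SEQ = 47843, payload = 276 bytes
Segment 3: SEQ = 48119, payload = 1024 bytes
Segment 4: SEQ = 49143, payload = 809 bytes
SEQ of segment 4 = 47118 + 725 + 276 + 1024 = 49143

49143


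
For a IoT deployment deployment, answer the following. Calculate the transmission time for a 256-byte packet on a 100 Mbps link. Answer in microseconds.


Given: packet = 256 bytes, bandwidth = 100 Mbps
Packet in bits = 256 * 8 = 2048 bits
Bandwidth = 100 * 10^6 = 100000000 bps
Time = 2048 / 100000000 seconds
Time in us = 2048 * 10^6 / 100000000 = 20.48

20.48


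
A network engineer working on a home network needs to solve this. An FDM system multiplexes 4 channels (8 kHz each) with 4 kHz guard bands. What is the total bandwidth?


Given: 4 channels, 8 kHz each, guard = 4 kHz
Channel bandwidth = 4 * 8 = 32 kHz
Guard bands = 3 gaps * 4 kHz = 12 kHz
Total = 32 + 12 = 44 kHz

44


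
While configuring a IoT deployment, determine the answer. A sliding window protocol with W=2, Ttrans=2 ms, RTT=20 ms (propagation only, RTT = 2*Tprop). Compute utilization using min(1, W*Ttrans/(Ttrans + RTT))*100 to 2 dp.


Given: W = 2, Ttrans = 2 ms, RTT = 20 ms (= 2 * Tprop, Tprop = 10 ms)
Cycle time = Ttrans + RTT = 2 + 20 = 22 ms (first packet sent until its ACK returns)
W * Ttrans = 2 * 2 = 4 ms of sending per cycle
W * Ttrans / (Ttrans + RTT) = 4 / 22 = 0.181818
U = min(1, 0.181818) = 0.181818
U% = 18.18%

18.18


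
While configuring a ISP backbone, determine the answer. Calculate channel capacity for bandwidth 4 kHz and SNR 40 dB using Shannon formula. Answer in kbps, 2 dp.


Given: B = 4 kHz, SNR = 40 dB
SNR linear = 10^(40/10) = 10000
1 + SNR = 10001
log2(10001) = 13.2878566418
C = 4 * 1000 * 13.2878566418 = 53151.4266 bps
C = 53.151427 kbps -> 53.15 kbps (2 dp)

53.15
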